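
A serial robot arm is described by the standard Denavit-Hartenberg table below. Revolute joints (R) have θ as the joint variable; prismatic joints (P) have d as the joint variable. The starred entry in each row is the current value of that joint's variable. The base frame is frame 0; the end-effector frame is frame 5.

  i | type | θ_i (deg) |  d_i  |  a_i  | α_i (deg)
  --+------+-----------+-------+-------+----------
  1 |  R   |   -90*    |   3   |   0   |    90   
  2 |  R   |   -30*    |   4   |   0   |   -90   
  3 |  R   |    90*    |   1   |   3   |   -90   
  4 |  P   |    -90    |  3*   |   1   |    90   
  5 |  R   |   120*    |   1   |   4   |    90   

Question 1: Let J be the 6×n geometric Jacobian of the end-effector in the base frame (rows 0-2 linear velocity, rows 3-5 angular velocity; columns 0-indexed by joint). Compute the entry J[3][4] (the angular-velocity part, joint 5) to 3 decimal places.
-1.000

axis z_4 = (-1.0000,0.0000,0.0000); lever o_n−o_4 = (-1.0000,4.0000,0.0000)
cross product → J_v[:, 4] = (-0.0000,0.0000,-4.0000)
J_ω[:, 4] = z_4
entry J[3][4] = -1.0000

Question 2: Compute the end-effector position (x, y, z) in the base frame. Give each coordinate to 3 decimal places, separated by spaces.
-2.000 5.598 6.232

after link 1: o_1 = (0.0000, 0.0000, 3.0000)
after link 2: o_2 = (-4.0000, -0.0000, 3.0000)
after link 3: o_3 = (-1.0000, -0.5000, 3.8660)
after link 4: o_4 = (-1.0000, 1.5981, 6.2321)
after link 5: o_5 = (-2.0000, 5.5981, 6.2321)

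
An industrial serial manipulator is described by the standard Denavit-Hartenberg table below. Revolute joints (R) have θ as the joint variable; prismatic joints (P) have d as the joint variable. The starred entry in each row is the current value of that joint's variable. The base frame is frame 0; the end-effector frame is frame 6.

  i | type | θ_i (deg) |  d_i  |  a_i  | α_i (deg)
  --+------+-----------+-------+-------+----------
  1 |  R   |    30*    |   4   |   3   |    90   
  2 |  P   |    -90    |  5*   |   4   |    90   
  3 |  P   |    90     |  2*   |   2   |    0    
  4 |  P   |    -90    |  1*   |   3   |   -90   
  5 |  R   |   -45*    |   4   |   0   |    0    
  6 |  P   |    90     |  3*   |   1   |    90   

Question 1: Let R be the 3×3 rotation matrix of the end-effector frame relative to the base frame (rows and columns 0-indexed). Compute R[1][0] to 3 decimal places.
0.354

End-effector x-axis (col 0 of R) = (0.6124,0.3536,-0.7071)
R[1][0] = 0.3536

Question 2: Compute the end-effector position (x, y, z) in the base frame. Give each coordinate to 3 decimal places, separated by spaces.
7.612 -11.771 -3.707

after link 1: o_1 = (2.5981, 1.5000, 4.0000)
after link 2: o_2 = (5.0981, -2.8301, 0.0000)
after link 3: o_3 = (4.3660, -5.5622, 0.0000)
after link 4: o_4 = (3.5000, -6.0622, -3.0000)
after link 5: o_5 = (5.5000, -9.5263, -3.0000)
after link 6: o_6 = (7.6124, -11.7708, -3.7071)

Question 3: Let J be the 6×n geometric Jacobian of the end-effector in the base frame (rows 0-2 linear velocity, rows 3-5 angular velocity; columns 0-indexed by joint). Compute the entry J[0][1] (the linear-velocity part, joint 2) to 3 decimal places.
0.500

prismatic axis z_1 = (0.5000,-0.8660,0.0000)
J_v[:, 1] = z_1; J_ω[:, 1] = (0,0,0)
entry J[0][1] = 0.5000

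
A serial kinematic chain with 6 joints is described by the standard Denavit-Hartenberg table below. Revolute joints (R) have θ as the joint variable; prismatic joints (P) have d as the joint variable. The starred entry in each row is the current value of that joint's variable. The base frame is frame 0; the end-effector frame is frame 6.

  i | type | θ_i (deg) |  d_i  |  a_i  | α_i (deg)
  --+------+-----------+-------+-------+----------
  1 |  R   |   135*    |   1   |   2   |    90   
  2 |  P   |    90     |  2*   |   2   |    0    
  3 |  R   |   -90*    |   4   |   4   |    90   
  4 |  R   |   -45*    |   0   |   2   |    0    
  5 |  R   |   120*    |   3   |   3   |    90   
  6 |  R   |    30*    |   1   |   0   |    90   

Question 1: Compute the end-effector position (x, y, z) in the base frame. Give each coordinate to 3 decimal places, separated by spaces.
after link 1: o_1 = (-1.4142, 1.4142, 1.0000)
after link 2: o_2 = (0.0000, 2.8284, 3.0000)
after link 3: o_3 = (0.0000, 8.4853, 3.0000)
after link 4: o_4 = (-2.0000, 8.4853, 3.0000)
after link 5: o_5 = (-0.5000, 11.0834, 0.0000)
after link 6: o_6 = (-1.3660, 11.5834, 0.0000)

-1.366 11.583 0.000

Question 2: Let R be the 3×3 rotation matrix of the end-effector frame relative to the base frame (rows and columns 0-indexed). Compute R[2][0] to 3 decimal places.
End-effector x-axis (col 0 of R) = (0.4330,0.7500,-0.5000)
R[2][0] = -0.5000

-0.500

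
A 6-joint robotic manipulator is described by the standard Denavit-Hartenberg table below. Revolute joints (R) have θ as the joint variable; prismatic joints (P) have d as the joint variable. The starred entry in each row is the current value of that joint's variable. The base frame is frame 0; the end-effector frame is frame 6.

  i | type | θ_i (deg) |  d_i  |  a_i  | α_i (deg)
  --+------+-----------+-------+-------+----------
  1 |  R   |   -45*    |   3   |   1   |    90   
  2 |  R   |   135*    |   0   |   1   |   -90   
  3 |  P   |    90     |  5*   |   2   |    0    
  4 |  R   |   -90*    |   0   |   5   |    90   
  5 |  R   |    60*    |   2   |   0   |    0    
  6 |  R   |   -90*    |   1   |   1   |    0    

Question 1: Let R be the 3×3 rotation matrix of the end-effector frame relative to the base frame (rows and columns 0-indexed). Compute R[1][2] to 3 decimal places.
End-effector z-axis (col 2 of R) = (-0.7071,-0.7071,0.0000)
R[1][2] = -0.7071

-0.707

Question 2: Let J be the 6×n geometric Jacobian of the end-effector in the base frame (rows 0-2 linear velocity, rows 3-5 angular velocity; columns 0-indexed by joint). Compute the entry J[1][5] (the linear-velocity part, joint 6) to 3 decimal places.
0.683

axis z_5 = (-0.7071,-0.7071,0.0000); lever o_n−o_5 = (-0.8901,-0.5241,0.9659)
cross product → J_v[:, 5] = (-0.6830,0.6830,-0.2588)
J_ω[:, 5] = z_5
entry J[1][5] = 0.6830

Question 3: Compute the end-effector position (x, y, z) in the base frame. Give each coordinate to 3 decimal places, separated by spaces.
after link 1: o_1 = (0.7071, -0.7071, 3.0000)
after link 2: o_2 = (0.2071, -0.2071, 3.7071)
after link 3: o_3 = (-0.8787, 3.7071, 0.1716)
after link 4: o_4 = (-3.3787, 6.2071, 3.7071)
after link 5: o_5 = (-4.7929, 4.7929, 3.7071)
after link 6: o_6 = (-5.6830, 4.2688, 4.6730)

-5.683 4.269 4.673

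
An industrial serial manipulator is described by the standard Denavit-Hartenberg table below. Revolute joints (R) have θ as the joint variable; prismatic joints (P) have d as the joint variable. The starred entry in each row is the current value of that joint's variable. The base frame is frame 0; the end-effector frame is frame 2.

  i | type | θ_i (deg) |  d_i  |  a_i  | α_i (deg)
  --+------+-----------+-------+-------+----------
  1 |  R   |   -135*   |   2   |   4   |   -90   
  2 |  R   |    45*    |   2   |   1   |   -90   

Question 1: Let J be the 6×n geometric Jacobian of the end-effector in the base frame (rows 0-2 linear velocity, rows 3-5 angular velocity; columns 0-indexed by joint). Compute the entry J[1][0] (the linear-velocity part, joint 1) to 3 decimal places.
axis z_0 = ẑ; lever o_n−o_0 = (-1.9142,-4.7426,1.2929)
cross product → J_v[:, 0] = (4.7426,-1.9142,0.0000)
J_ω[:, 0] = z_0
entry J[1][0] = -1.9142

-1.914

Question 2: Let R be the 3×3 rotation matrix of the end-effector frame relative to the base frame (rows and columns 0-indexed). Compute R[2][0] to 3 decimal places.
-0.707

End-effector x-axis (col 0 of R) = (-0.5000,-0.5000,-0.7071)
R[2][0] = -0.7071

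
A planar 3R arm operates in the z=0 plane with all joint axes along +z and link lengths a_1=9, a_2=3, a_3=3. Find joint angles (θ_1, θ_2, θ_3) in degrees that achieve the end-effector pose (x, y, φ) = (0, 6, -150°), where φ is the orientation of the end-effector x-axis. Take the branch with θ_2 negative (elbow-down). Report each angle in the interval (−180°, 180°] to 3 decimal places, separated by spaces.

wrist centre = target − a_3·(cos φ, sin φ) = (2.5981, 7.5000)
cos θ_2 = (63.0000−9²−3²)/(2·9·3) = -0.5000; θ_2 = -120.0000° (elbow-down)
β = atan2(7.5000,2.5981) = 70.8934°; ψ = atan2(-2.5981,7.5000) = -19.1066°
θ_1 = β − ψ = 90.0000°
θ_3 = φ − θ_1 − θ_2 = -120.0000° (wrapped to (-180°,180°])

90.000 -120.000 -120.000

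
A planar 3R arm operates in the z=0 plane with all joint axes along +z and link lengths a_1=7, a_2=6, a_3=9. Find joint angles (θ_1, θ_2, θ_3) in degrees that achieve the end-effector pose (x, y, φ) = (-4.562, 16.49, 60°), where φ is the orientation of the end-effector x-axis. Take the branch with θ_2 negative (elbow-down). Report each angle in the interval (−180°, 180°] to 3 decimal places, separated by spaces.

150.007 -30.013 -59.993

wrist centre = target − a_3·(cos φ, sin φ) = (-9.0620, 8.6958)
cos θ_2 = (157.7363−7²−6²)/(2·7·6) = 0.8659; θ_2 = -30.0134° (elbow-down)
β = atan2(8.6958,-9.0620) = 136.1815°; ψ = atan2(-3.0012,12.1954) = -13.8254°
θ_1 = β − ψ = 150.0069°
θ_3 = φ − θ_1 − θ_2 = -59.9934° (wrapped to (-180°,180°])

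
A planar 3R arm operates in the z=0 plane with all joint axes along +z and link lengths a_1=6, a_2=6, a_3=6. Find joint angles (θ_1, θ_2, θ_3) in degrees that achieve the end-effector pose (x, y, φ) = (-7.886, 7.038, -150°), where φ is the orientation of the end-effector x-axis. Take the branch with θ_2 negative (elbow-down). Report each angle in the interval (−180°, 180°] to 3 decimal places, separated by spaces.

wrist centre = target − a_3·(cos φ, sin φ) = (-2.6898, 10.0380)
cos θ_2 = (107.9967−6²−6²)/(2·6·6) = 0.5000; θ_2 = -60.0030° (elbow-down)
β = atan2(10.0380,-2.6898) = 105.0009°; ψ = atan2(-5.1963,8.9997) = -30.0015°
θ_1 = β − ψ = 135.0024°
θ_3 = φ − θ_1 − θ_2 = 135.0006° (wrapped to (-180°,180°])

135.002 -60.003 135.001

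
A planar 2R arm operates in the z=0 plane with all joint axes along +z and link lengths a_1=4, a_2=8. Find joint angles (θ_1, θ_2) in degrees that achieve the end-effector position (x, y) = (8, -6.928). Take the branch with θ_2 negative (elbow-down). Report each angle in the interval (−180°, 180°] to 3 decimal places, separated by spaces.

0.003 -60.003

cos θ_2 = (111.9972−4²−8²)/(2·4·8) = 0.5000; θ_2 = -60.0029° (elbow-down)
β = atan2(-6.9280,8.0000) = -40.8926°; ψ = atan2(-6.9284,7.9996) = -40.8955°
θ_1 = β − ψ = 0.0029°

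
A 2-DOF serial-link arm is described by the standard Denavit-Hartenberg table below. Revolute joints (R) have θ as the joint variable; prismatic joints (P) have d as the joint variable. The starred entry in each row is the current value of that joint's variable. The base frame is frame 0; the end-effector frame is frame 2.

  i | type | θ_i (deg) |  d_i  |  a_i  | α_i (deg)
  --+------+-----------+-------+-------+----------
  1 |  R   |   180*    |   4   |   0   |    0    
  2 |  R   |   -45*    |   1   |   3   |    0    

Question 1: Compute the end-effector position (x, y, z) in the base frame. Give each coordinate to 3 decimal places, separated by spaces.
-2.121 2.121 5.000

after link 1: o_1 = (0.0000, 0.0000, 4.0000)
after link 2: o_2 = (-2.1213, 2.1213, 5.0000)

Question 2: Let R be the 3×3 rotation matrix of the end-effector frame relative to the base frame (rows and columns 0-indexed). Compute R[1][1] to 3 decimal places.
-0.707

End-effector y-axis (col 1 of R) = (-0.7071,-0.7071,0.0000)
R[1][1] = -0.7071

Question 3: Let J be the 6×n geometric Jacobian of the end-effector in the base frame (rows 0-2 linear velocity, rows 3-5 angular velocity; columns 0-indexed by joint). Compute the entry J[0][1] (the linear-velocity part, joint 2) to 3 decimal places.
-2.121

axis z_1 = (0.0000,0.0000,1.0000); lever o_n−o_1 = (-2.1213,2.1213,1.0000)
cross product → J_v[:, 1] = (-2.1213,-2.1213,0.0000)
J_ω[:, 1] = z_1
entry J[0][1] = -2.1213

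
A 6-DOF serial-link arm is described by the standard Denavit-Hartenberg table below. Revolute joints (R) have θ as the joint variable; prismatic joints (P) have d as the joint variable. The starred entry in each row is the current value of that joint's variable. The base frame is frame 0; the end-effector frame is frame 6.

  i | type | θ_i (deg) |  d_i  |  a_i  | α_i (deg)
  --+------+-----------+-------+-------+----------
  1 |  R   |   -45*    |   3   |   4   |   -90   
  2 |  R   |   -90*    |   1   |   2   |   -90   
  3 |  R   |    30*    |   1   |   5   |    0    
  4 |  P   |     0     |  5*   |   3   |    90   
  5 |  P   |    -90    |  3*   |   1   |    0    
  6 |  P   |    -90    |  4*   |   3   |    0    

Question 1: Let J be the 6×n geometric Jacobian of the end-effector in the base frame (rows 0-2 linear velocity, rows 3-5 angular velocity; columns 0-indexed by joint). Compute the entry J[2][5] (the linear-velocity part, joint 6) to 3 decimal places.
prismatic axis z_5 = (0.6124,0.6124,0.5000)
J_v[:, 5] = z_5; J_ω[:, 5] = (0,0,0)
entry J[2][5] = 0.5000

0.500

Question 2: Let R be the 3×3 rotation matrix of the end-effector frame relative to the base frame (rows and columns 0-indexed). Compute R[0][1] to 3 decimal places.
-0.707

End-effector y-axis (col 1 of R) = (-0.7071,0.7071,0.0000)
R[0][1] = -0.7071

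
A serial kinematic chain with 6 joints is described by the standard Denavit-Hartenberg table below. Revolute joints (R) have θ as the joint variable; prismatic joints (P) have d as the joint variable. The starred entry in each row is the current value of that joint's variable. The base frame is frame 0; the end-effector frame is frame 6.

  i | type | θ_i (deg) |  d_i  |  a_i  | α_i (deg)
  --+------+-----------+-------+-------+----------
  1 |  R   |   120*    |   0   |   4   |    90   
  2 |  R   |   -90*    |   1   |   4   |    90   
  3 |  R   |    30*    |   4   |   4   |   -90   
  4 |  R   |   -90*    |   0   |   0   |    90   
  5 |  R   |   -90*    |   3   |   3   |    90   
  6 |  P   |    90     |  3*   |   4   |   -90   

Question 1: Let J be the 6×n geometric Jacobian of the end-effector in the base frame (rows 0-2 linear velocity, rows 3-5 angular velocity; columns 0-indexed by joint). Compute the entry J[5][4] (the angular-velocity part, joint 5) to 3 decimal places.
axis z_4 = (-0.4330,-0.2500,0.8660); lever o_n−o_4 = (-6.7811,-0.4510,4.5622)
cross product → J_v[:, 4] = (-0.7500,-3.8971,-1.5000)
J_ω[:, 4] = z_4
entry J[5][4] = 0.8660

0.866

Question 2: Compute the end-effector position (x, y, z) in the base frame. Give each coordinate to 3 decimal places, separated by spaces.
after link 1: o_1 = (-2.0000, 3.4641, 0.0000)
after link 2: o_2 = (-1.1340, 3.9641, -4.0000)
after link 3: o_3 = (2.5981, 1.5000, -7.4641)
after link 4: o_4 = (2.5981, 1.5000, -7.4641)
after link 5: o_5 = (-0.9510, -0.5490, -6.3660)
after link 6: o_6 = (-4.1830, 1.0490, -2.9019)

-4.183 1.049 -2.902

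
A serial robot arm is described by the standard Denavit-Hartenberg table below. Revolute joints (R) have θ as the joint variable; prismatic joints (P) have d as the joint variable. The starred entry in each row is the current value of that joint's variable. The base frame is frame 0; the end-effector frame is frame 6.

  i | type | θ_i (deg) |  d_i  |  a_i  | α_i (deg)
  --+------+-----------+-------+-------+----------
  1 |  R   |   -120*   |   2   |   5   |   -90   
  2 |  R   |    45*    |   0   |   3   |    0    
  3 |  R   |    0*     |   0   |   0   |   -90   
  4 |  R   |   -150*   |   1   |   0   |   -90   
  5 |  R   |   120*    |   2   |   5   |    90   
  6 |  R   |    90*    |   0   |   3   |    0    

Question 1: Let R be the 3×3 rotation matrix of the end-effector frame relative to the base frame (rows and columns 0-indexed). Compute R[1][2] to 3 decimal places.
End-effector z-axis (col 2 of R) = (0.4634,-0.0634,0.8839)
R[1][2] = -0.0634

-0.063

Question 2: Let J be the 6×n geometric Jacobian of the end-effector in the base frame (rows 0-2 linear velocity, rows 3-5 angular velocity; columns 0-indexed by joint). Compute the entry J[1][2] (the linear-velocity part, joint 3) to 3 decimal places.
axis z_2 = (0.8660,-0.5000,0.0000); lever o_n−o_2 = (-0.1593,-6.4361,-0.9439)
cross product → J_v[:, 2] = (0.4720,0.8175,-5.6535)
J_ω[:, 2] = z_2
entry J[1][2] = 0.8175

0.817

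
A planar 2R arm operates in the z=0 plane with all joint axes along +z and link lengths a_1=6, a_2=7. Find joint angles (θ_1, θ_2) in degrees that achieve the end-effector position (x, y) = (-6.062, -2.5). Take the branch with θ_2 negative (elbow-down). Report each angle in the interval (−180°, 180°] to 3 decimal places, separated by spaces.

-89.998 -120.002

cos θ_2 = (42.9978−6²−7²)/(2·6·7) = -0.5000; θ_2 = -120.0017° (elbow-down)
β = atan2(-2.5000,-6.0620) = -157.5885°; ψ = atan2(-6.0621,2.4998) = -67.5902°
θ_1 = β − ψ = -89.9983°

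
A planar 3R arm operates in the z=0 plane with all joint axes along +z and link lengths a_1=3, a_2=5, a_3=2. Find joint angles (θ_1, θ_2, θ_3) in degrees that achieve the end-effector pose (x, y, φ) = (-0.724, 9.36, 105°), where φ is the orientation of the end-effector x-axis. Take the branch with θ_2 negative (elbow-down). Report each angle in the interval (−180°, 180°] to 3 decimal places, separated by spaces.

wrist centre = target − a_3·(cos φ, sin φ) = (-0.2064, 7.4281)
cos θ_2 = (55.2200−3²−5²)/(2·3·5) = 0.7073; θ_2 = -44.9817° (elbow-down)
β = atan2(7.4281,-0.2064) = 91.5913°; ψ = atan2(-3.5344,6.5367) = -28.4003°
θ_1 = β − ψ = 119.9916°
θ_3 = φ − θ_1 − θ_2 = 29.9901° (wrapped to (-180°,180°])

119.992 -44.982 29.990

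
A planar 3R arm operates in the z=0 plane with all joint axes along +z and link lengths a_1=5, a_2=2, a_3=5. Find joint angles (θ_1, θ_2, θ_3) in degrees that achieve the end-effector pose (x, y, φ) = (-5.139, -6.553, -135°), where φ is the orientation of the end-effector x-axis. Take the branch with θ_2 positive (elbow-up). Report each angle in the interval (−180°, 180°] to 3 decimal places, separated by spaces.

wrist centre = target − a_3·(cos φ, sin φ) = (-1.6035, -3.0175)
cos θ_2 = (11.6762−5²−2²)/(2·5·2) = -0.8662; θ_2 = 150.0188° (elbow-up)
β = atan2(-3.0175,-1.6035) = -117.9859°; ψ = atan2(0.9994,3.2676) = 17.0067°
θ_1 = β − ψ = -134.9927°
θ_3 = φ − θ_1 − θ_2 = -150.0262° (wrapped to (-180°,180°])

-134.993 150.019 -150.026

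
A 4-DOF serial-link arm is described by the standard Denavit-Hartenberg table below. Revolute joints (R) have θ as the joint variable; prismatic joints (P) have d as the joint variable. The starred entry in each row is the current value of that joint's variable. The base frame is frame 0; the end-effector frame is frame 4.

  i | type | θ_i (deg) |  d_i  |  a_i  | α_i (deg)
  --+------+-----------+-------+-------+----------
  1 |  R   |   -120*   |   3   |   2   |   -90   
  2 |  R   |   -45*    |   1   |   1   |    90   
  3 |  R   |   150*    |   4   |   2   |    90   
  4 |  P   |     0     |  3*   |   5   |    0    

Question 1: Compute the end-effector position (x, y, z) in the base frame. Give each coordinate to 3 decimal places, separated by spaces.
after link 1: o_1 = (-1.0000, -1.7321, 3.0000)
after link 2: o_2 = (-0.4875, -2.8444, 3.7071)
after link 3: o_3 = (2.4051, 0.1657, 5.3108)
after link 4: o_4 = (7.8207, -0.6502, 3.3096)

7.821 -0.650 3.310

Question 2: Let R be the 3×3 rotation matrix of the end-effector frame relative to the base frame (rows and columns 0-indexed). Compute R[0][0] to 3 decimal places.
0.739

End-effector x-axis (col 0 of R) = (0.7392,0.2803,-0.6124)
R[0][0] = 0.7392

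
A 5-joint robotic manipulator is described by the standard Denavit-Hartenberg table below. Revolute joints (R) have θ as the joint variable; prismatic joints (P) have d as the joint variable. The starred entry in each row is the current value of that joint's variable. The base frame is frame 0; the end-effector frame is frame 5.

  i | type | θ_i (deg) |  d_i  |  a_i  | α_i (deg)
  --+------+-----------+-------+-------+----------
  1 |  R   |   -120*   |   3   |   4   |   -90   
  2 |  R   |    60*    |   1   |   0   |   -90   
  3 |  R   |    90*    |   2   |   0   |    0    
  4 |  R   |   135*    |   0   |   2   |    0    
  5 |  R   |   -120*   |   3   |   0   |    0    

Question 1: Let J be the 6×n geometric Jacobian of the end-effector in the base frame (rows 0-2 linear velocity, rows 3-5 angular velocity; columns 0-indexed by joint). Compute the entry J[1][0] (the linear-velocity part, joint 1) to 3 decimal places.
2.609

axis z_0 = ẑ; lever o_n−o_0 = (2.6094,-0.3088,1.7247)
cross product → J_v[:, 0] = (0.3088,2.6094,-0.0000)
J_ω[:, 0] = z_0
entry J[1][0] = 2.6094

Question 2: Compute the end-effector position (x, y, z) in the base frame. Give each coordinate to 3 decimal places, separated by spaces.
after link 1: o_1 = (-2.0000, -3.4641, 3.0000)
after link 2: o_2 = (-1.1340, -3.9641, 3.0000)
after link 3: o_3 = (-0.2679, -2.4641, 2.0000)
after link 4: o_4 = (1.3103, -2.5588, 3.2247)
after link 5: o_5 = (2.6094, -0.3088, 1.7247)

2.609 -0.309 1.725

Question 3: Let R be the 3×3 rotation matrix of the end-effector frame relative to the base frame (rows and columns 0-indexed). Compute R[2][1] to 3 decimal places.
End-effector y-axis (col 1 of R) = (0.4656,0.2888,0.8365)
R[2][1] = 0.8365

0.837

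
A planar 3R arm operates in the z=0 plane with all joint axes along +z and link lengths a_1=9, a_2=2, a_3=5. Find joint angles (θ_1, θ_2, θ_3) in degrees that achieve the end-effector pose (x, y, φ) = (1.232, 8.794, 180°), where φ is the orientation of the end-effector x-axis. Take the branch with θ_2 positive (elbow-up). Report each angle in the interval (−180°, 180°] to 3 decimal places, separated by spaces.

wrist centre = target − a_3·(cos φ, sin φ) = (6.2320, 8.7940)
cos θ_2 = (116.1723−9²−2²)/(2·9·2) = 0.8659; θ_2 = 30.0148° (elbow-up)
β = atan2(8.7940,6.2320) = 54.6761°; ψ = atan2(1.0004,10.7318) = 5.3259°
θ_1 = β − ψ = 49.3503°
θ_3 = φ − θ_1 − θ_2 = 100.6349° (wrapped to (-180°,180°])

49.350 30.015 100.635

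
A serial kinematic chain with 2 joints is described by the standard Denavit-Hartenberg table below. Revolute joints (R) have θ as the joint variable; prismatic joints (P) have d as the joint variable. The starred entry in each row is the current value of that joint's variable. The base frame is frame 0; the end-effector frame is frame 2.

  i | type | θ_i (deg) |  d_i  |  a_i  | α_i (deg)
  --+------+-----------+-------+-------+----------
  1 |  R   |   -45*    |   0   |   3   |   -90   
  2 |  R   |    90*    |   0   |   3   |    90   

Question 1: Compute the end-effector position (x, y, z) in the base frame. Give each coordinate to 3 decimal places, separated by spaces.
after link 1: o_1 = (2.1213, -2.1213, 0.0000)
after link 2: o_2 = (2.1213, -2.1213, -3.0000)

2.121 -2.121 -3.000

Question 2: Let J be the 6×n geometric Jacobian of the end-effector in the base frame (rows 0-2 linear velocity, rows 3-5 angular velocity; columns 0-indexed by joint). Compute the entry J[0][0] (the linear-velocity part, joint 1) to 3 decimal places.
2.121

axis z_0 = ẑ; lever o_n−o_0 = (2.1213,-2.1213,-3.0000)
cross product → J_v[:, 0] = (2.1213,2.1213,-0.0000)
J_ω[:, 0] = z_0
entry J[0][0] = 2.1213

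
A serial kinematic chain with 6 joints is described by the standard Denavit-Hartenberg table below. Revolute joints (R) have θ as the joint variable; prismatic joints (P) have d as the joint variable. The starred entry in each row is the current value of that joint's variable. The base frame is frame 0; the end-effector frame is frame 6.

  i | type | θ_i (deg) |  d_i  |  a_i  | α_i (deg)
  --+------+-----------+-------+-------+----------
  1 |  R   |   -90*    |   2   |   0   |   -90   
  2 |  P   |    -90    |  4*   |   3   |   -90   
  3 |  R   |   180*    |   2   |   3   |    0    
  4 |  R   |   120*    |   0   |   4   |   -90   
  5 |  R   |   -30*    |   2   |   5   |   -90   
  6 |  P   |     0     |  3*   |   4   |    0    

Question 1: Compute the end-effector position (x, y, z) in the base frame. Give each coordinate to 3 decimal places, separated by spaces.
after link 1: o_1 = (0.0000, 0.0000, 2.0000)
after link 2: o_2 = (4.0000, 0.0000, 5.0000)
after link 3: o_3 = (4.0000, -2.0000, 2.0000)
after link 4: o_4 = (7.4641, -2.0000, 4.0000)
after link 5: o_5 = (10.2141, -4.5000, 7.8971)
after link 6: o_6 = (14.5131, -3.9019, 10.3792)

14.513 -3.902 10.379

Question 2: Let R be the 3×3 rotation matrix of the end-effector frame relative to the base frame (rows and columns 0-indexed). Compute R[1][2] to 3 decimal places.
0.866

End-effector z-axis (col 2 of R) = (0.4330,0.8660,0.2500)
R[1][2] = 0.8660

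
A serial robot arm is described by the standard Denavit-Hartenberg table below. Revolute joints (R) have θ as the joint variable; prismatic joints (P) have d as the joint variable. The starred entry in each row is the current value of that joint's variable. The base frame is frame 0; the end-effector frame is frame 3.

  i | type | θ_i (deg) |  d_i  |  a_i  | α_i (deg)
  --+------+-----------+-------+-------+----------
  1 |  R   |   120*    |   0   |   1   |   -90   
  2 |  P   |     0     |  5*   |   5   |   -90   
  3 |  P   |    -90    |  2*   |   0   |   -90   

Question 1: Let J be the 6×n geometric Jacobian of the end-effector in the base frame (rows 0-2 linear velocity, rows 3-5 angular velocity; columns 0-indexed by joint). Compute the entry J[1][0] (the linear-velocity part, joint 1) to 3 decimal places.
axis z_0 = ẑ; lever o_n−o_0 = (-7.3301,2.6962,-2.0000)
cross product → J_v[:, 0] = (-2.6962,-7.3301,0.0000)
J_ω[:, 0] = z_0
entry J[1][0] = -7.3301

-7.330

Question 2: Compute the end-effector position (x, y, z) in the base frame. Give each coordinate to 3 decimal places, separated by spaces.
-7.330 2.696 -2.000

after link 1: o_1 = (-0.5000, 0.8660, 0.0000)
after link 2: o_2 = (-7.3301, 2.6962, 0.0000)
after link 3: o_3 = (-7.3301, 2.6962, -2.0000)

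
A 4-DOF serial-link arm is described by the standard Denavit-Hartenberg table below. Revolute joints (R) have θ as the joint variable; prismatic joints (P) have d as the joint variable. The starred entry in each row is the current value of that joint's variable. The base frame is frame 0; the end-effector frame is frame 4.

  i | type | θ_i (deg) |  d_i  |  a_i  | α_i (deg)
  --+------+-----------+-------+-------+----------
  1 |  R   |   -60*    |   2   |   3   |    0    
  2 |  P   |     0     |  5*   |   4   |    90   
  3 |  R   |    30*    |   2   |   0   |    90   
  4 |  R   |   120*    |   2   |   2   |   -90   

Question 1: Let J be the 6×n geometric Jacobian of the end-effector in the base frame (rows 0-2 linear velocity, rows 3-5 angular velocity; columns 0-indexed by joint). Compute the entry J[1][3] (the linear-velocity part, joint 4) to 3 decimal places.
1.799

axis z_3 = (0.2500,-0.4330,-0.8660); lever o_n−o_3 = (-1.4330,-0.9821,-2.2321)
cross product → J_v[:, 3] = (0.1160,1.7990,-0.8660)
J_ω[:, 3] = z_3
entry J[1][3] = 1.7990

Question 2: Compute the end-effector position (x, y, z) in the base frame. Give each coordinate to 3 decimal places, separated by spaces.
0.335 -8.044 4.768

after link 1: o_1 = (1.5000, -2.5981, 2.0000)
after link 2: o_2 = (3.5000, -6.0622, 7.0000)
after link 3: o_3 = (1.7679, -7.0622, 7.0000)
after link 4: o_4 = (0.3349, -8.0442, 4.7679)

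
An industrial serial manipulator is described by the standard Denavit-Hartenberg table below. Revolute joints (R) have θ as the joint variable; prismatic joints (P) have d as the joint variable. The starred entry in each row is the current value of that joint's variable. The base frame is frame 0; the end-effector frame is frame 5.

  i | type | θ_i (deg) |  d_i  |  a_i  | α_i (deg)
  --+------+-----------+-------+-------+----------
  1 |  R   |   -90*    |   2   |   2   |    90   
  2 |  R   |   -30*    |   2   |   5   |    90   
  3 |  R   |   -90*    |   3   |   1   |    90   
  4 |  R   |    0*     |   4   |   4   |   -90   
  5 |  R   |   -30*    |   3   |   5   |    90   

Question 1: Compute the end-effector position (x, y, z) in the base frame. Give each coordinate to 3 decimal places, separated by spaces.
7.330 2.299 -2.446

after link 1: o_1 = (0.0000, -2.0000, 2.0000)
after link 2: o_2 = (-2.0000, -6.3301, -0.5000)
after link 3: o_3 = (-1.0000, -4.8301, -3.0981)
after link 4: o_4 = (3.0000, -1.3660, -1.0981)
after link 5: o_5 = (7.3301, 2.2990, -2.4462)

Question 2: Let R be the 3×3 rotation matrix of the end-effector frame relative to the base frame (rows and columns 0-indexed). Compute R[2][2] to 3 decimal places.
0.433

End-effector z-axis (col 2 of R) = (-0.5000,0.7500,0.4330)
R[2][2] = 0.4330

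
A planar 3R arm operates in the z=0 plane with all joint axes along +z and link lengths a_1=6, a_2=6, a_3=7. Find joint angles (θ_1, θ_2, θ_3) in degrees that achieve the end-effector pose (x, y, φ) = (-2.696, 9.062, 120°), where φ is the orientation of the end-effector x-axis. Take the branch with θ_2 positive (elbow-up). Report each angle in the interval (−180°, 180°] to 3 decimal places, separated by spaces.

-0.004 150.001 -29.997

wrist centre = target − a_3·(cos φ, sin φ) = (0.8040, 2.9998)
cos θ_2 = (9.6453−6²−6²)/(2·6·6) = -0.8660; θ_2 = 150.0013° (elbow-up)
β = atan2(2.9998,0.8040) = 74.9964°; ψ = atan2(2.9999,0.8038) = 75.0007°
θ_1 = β − ψ = -0.0042°
θ_3 = φ − θ_1 − θ_2 = -29.9971° (wrapped to (-180°,180°])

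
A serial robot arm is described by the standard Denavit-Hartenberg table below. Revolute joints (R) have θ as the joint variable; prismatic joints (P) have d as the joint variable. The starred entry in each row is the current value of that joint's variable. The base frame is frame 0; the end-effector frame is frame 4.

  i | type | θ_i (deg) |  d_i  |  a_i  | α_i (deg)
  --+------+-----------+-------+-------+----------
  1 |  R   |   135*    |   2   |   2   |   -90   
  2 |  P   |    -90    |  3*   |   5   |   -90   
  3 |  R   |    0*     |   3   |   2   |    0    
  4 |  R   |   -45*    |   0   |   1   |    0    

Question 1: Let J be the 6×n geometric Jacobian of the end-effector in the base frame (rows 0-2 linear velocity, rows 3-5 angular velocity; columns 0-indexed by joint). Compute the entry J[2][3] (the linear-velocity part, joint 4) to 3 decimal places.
axis z_3 = (-0.7071,0.7071,-0.0000); lever o_n−o_3 = (-0.5000,-0.5000,0.7071)
cross product → J_v[:, 3] = (0.5000,0.5000,0.7071)
J_ω[:, 3] = z_3
entry J[2][3] = 0.7071

0.707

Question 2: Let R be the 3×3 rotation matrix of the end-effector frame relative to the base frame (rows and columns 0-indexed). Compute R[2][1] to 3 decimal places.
0.707

End-effector y-axis (col 1 of R) = (0.5000,0.5000,0.7071)
R[2][1] = 0.7071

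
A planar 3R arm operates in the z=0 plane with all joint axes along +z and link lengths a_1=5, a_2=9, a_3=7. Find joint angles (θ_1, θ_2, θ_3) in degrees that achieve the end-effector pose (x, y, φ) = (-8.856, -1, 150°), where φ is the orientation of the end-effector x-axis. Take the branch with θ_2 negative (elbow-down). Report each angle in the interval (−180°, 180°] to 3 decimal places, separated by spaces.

wrist centre = target − a_3·(cos φ, sin φ) = (-2.7938, -4.5000)
cos θ_2 = (28.0554−5²−9²)/(2·5·9) = -0.8661; θ_2 = -150.0029° (elbow-down)
β = atan2(-4.5000,-2.7938) = -121.8341°; ψ = atan2(-4.4996,-2.7945) = -121.8421°
θ_1 = β − ψ = 0.0081°
θ_3 = φ − θ_1 − θ_2 = -60.0052° (wrapped to (-180°,180°])

0.008 -150.003 -60.005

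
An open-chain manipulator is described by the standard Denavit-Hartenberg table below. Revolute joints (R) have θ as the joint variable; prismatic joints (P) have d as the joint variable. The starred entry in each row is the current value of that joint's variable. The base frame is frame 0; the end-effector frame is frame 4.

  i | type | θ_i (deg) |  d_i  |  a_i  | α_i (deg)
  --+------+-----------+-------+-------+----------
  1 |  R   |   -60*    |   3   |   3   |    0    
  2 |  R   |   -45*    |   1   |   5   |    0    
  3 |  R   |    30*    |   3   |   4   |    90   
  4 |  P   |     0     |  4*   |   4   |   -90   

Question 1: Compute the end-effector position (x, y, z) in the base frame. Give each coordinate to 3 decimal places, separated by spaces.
after link 1: o_1 = (1.5000, -2.5981, 3.0000)
after link 2: o_2 = (0.2059, -7.4277, 4.0000)
after link 3: o_3 = (1.2412, -11.2914, 7.0000)
after link 4: o_4 = (-1.5872, -16.1904, 7.0000)

-1.587 -16.190 7.000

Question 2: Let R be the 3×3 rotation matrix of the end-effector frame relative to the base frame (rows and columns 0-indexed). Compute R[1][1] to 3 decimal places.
0.259

End-effector y-axis (col 1 of R) = (0.9659,0.2588,0.0000)
R[1][1] = 0.2588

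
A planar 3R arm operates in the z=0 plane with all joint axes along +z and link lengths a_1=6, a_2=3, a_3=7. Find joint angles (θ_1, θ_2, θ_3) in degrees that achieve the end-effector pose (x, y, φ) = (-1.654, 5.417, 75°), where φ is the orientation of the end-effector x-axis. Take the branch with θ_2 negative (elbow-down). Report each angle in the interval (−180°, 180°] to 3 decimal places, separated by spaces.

wrist centre = target − a_3·(cos φ, sin φ) = (-3.4657, -1.3445)
cos θ_2 = (13.8189−6²−3²)/(2·6·3) = -0.8661; θ_2 = -150.0132° (elbow-down)
β = atan2(-1.3445,-3.4657) = -158.7970°; ψ = atan2(-1.4994,3.4016) = -23.7877°
θ_1 = β − ψ = -135.0093°
θ_3 = φ − θ_1 − θ_2 = 0.0225° (wrapped to (-180°,180°])

-135.009 -150.013 0.022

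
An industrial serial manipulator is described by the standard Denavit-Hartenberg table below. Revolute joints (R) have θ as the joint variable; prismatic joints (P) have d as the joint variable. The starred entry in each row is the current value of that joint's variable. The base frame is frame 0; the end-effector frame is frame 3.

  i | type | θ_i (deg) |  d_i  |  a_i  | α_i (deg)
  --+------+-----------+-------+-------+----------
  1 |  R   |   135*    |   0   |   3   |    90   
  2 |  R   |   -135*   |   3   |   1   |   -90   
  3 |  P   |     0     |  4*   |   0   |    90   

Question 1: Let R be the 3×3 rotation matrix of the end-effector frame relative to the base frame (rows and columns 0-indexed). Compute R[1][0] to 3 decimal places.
End-effector x-axis (col 0 of R) = (0.5000,-0.5000,-0.7071)
R[1][0] = -0.5000

-0.500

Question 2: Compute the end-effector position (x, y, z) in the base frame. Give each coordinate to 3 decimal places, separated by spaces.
after link 1: o_1 = (-2.1213, 2.1213, 0.0000)
after link 2: o_2 = (0.5000, 3.7426, -0.7071)
after link 3: o_3 = (-1.5000, 5.7426, -3.5355)

-1.500 5.743 -3.536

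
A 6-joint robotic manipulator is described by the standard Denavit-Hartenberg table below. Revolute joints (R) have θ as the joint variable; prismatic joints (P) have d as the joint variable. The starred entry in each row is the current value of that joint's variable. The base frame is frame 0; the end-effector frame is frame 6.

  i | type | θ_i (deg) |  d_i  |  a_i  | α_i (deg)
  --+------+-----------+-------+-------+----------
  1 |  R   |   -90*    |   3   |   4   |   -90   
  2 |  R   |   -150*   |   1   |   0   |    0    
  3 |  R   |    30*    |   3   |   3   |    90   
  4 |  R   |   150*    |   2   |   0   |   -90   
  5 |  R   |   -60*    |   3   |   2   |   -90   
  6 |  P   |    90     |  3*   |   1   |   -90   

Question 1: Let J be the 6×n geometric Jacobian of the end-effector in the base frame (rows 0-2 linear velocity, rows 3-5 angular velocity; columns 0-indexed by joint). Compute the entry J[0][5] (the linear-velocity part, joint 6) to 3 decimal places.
prismatic axis z_5 = (0.4330,-0.8080,-0.3995)
J_v[:, 5] = z_5; J_ω[:, 5] = (0,0,0)
entry J[0][5] = 0.4330

0.433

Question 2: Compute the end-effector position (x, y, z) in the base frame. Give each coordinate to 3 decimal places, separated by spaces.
after link 1: o_1 = (0.0000, -4.0000, 3.0000)
after link 2: o_2 = (1.0000, -4.0000, 3.0000)
after link 3: o_3 = (4.0000, -2.5000, 5.5981)
after link 4: o_4 = (4.0000, -0.7679, 4.5981)
after link 5: o_5 = (1.9019, -0.4510, 1.6830)
after link 6: o_6 = (4.0670, -2.6250, 0.9175)

4.067 -2.625 0.917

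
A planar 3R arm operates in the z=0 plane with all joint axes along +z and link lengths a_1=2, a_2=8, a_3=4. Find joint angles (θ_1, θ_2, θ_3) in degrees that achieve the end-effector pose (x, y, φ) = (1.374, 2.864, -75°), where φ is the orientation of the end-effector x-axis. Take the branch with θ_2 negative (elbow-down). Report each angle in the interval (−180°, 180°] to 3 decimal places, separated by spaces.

-150.014 -134.990 -149.997

wrist centre = target − a_3·(cos φ, sin φ) = (0.3387, 6.7277)
cos θ_2 = (45.3767−2²−8²)/(2·2·8) = -0.7070; θ_2 = -134.9895° (elbow-down)
β = atan2(6.7277,0.3387) = 87.1177°; ψ = atan2(-5.6579,-3.6558) = -122.8683°
θ_1 = β − ψ = 209.9861°
θ_3 = φ − θ_1 − θ_2 = -149.9965° (wrapped to (-180°,180°])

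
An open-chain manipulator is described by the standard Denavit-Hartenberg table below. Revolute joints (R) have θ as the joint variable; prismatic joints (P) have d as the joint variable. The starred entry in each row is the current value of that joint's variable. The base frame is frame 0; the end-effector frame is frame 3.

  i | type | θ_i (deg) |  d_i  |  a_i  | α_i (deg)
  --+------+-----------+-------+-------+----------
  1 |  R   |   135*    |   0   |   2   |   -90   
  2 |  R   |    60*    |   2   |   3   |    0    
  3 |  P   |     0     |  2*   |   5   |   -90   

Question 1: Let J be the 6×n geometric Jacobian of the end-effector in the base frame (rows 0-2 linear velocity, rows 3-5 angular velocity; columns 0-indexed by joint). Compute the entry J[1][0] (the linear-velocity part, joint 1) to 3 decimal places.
-7.071

axis z_0 = ẑ; lever o_n−o_0 = (-7.0711,1.4142,-6.9282)
cross product → J_v[:, 0] = (-1.4142,-7.0711,0.0000)
J_ω[:, 0] = z_0
entry J[1][0] = -7.0711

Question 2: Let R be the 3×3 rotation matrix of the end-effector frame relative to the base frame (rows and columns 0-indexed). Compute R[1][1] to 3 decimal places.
0.707

End-effector y-axis (col 1 of R) = (0.7071,0.7071,-0.0000)
R[1][1] = 0.7071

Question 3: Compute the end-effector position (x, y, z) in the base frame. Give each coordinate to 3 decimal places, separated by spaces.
after link 1: o_1 = (-1.4142, 1.4142, 0.0000)
after link 2: o_2 = (-3.8891, 1.0607, -2.5981)
after link 3: o_3 = (-7.0711, 1.4142, -6.9282)

-7.071 1.414 -6.928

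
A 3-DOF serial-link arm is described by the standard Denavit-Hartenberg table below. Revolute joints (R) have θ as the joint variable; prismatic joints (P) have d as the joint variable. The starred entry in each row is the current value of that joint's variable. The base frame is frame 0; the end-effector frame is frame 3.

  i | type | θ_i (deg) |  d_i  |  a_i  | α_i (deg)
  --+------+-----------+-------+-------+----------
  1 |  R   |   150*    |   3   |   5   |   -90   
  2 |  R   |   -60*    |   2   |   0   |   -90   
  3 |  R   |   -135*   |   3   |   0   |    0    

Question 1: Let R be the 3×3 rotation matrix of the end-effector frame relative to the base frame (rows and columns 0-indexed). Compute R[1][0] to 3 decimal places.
-0.789

End-effector x-axis (col 0 of R) = (-0.0474,-0.7891,-0.6124)
R[1][0] = -0.7891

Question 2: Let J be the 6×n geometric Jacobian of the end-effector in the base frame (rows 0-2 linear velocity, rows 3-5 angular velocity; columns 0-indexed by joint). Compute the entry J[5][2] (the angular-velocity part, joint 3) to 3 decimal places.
axis z_2 = (-0.7500,0.4330,-0.5000); lever o_n−o_2 = (-2.2500,1.2990,-1.5000)
cross product → J_v[:, 2] = (-0.0000,-0.0000,0.0000)
J_ω[:, 2] = z_2
entry J[5][2] = -0.5000

-0.500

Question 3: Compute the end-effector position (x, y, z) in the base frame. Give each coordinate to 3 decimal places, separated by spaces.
after link 1: o_1 = (-4.3301, 2.5000, 3.0000)
after link 2: o_2 = (-5.3301, 0.7679, 3.0000)
after link 3: o_3 = (-7.5801, 2.0670, 1.5000)

-7.580 2.067 1.500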